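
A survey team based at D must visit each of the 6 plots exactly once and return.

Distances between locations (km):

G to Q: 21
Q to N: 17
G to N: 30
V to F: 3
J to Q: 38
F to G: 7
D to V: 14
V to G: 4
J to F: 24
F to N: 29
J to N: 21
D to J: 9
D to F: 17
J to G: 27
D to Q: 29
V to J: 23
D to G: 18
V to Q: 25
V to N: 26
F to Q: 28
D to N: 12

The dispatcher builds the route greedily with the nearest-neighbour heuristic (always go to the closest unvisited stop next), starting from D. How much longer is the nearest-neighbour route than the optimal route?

The nearest-neighbour route is 2 km longer than optimal.

D: J=9, N=12, V=14, F=17, G=18, Q=29 ⇒ J
J: N=21, V=23, F=24, G=27, Q=38 ⇒ N
N: Q=17, V=26, F=29, G=30 ⇒ Q
Q: G=21, V=25, F=28 ⇒ G
G: V=4, F=7 ⇒ V
V: F=3 ⇒ F
NN route D → J → N → Q → G → V → F → D costs 92.
Optimal: D → J → F → V → G → Q → N → D costs 90 (by enumerating all 360 distinct tours).
Excess = 92 − 90 = 2.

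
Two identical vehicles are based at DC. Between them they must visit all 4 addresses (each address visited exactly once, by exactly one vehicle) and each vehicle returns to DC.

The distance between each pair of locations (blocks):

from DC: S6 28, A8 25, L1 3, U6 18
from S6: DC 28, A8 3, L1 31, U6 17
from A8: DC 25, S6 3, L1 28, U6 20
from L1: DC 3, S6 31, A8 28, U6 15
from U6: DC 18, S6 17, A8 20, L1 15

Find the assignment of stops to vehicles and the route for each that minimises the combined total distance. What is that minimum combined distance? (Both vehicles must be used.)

Check every non-empty split of the stops between the two vehicles; for each half take its own optimal tour:
  {S6} + {A8, L1, U6}: 56 + 63 = 119
  {A8} + {S6, L1, U6}: 50 + 63 = 113
  {S6, A8} + {L1, U6}: 56 + 36 = 92
  {L1} + {S6, A8, U6}: 6 + 63 = 69
  {S6, L1} + {A8, U6}: 62 + 63 = 125
  {A8, L1} + {S6, U6}: 56 + 63 = 119
  … (7 splits in total)
Best: vehicle 1 DC → L1 → DC = 6; vehicle 2 DC → A8 → S6 → U6 → DC = 63; combined 69.

Minimum combined distance: 69 blocks.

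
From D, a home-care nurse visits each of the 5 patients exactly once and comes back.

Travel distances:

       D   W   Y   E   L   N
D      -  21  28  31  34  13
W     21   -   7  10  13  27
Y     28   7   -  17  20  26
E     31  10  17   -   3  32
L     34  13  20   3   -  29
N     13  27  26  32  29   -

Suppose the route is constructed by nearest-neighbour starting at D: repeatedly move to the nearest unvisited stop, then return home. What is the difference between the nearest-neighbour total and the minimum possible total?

From D: N=13, W=21, Y=28, E=31, L=34 → choose N (13).
From N: Y=26, W=27, L=29, E=32 → choose Y (26).
From Y: W=7, E=17, L=20 → choose W (7).
From W: E=10, L=13 → choose E (10).
From E: L=3 → choose L (3).
NN route D → N → Y → W → E → L → D costs 93.
Optimal: D → W → Y → E → L → N → D costs 90 (by enumerating all 60 distinct tours).
Excess = 93 − 90 = 3.

3 longer than the optimal tour.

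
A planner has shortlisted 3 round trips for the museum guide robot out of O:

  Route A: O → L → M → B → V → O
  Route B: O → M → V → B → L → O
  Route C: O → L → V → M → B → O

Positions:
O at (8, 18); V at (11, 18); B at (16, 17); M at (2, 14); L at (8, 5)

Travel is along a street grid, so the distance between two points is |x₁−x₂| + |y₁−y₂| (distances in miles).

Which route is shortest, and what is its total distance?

Shortest is Route A, total 54 miles.

Route A: 13 + 15 + 17 + 6 + 3 = 54
Route B: 10 + 13 + 6 + 20 + 13 = 62
Route C: 13 + 16 + 13 + 17 + 9 = 68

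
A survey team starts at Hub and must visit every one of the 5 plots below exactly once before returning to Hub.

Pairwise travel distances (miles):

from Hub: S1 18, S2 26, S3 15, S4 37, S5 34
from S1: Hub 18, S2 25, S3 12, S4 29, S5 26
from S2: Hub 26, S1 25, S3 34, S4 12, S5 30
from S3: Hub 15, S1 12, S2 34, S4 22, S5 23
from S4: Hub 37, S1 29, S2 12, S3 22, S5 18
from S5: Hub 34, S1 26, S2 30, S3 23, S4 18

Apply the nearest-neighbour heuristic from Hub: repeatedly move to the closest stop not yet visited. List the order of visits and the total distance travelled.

116 miles along Hub → S3 → S1 → S2 → S4 → S5 → Hub.

From Hub: distances to unvisited — S3=15, S1=18, S2=26, S5=34, S4=37. Nearest is S3 (15).
From S3: distances to unvisited — S1=12, S4=22, S5=23, S2=34. Nearest is S1 (12).
From S1: distances to unvisited — S2=25, S5=26, S4=29. Nearest is S2 (25).
From S2: distances to unvisited — S4=12, S5=30. Nearest is S4 (12).
From S4: distances to unvisited — S5=18. Nearest is S5 (18).
Return S5→Hub: 34.
Total = 15 + 12 + 25 + 12 + 18 + 34 = 116.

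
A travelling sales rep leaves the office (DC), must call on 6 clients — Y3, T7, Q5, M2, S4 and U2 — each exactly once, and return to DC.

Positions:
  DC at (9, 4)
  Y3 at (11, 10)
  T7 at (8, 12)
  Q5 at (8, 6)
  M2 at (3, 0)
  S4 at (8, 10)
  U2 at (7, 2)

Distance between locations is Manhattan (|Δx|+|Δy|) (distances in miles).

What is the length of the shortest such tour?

Minimum total distance: 40 miles.

DC - Y3 - T7 - Q5 - M2 - S4 - U2 - DC: 8+5+6+11+15+9+4 = 58
DC - Y3 - T7 - Q5 - M2 - U2 - S4 - DC: 8+5+6+11+6+9+7 = 52
DC - Y3 - T7 - Q5 - S4 - M2 - U2 - DC: 8+5+6+4+15+6+4 = 48
DC - Y3 - T7 - Q5 - S4 - U2 - M2 - DC: 8+5+6+4+9+6+10 = 48
DC - Y3 - T7 - Q5 - U2 - M2 - S4 - DC: 8+5+6+5+6+15+7 = 52
DC - Y3 - T7 - Q5 - U2 - S4 - M2 - DC: 8+5+6+5+9+15+10 = 58
DC - Y3 - T7 - M2 - Q5 - S4 - U2 - DC: 8+5+17+11+4+9+4 = 58
DC - Y3 - T7 - M2 - Q5 - U2 - S4 - DC: 8+5+17+11+5+9+7 = 62
… (352 more)
DC - Y3 - T7 - S4 - Q5 - M2 - U2 - DC: 8+5+2+4+11+6+4 = 40  ← best
The minimum is 40.
One optimal route: DC → Y3 → T7 → S4 → Q5 → M2 → U2 → DC (or its reverse).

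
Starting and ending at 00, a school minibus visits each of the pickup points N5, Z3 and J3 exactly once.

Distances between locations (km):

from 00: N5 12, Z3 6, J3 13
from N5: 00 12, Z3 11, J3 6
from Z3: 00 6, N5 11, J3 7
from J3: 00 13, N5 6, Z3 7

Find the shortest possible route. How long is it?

00 - N5 - Z3 - J3 - 00: 12+11+7+13 = 43
00 - N5 - J3 - Z3 - 00: 12+6+7+6 = 31
00 - Z3 - N5 - J3 - 00: 6+11+6+13 = 36
The minimum is 31.
One optimal route: 00 → N5 → J3 → Z3 → 00 (or its reverse).

Shortest round trip = 31 km.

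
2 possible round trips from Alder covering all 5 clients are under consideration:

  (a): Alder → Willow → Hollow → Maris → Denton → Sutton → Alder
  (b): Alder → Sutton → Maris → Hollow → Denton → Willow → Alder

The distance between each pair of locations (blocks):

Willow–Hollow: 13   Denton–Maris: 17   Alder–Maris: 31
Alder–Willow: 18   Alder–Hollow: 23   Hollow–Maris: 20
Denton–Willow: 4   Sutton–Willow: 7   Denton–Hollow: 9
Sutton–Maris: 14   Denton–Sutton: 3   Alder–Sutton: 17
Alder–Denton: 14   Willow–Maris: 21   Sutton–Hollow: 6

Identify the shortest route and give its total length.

(a): 18 + 13 + 20 + 17 + 3 + 17 = 88
(b): 17 + 14 + 20 + 9 + 4 + 18 = 82

82 blocks — (b) is the shortest.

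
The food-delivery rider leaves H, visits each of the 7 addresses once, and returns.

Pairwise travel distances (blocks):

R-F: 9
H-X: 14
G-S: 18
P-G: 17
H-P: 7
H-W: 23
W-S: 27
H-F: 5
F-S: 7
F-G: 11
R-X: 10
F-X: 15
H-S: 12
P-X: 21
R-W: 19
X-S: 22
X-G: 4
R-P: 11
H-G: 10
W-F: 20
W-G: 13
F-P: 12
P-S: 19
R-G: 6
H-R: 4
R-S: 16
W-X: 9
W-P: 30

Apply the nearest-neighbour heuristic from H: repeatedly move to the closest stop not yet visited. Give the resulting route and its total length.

Nearest-neighbour total = 76 blocks; route H → R → G → X → W → F → S → P → H.

H → [R:4 / F:5 / P:7 / G:10 / S:12 / X:14 / W:23] → R (4)
R → [G:6 / F:9 / X:10 / P:11 / S:16 / W:19] → G (6)
G → [X:4 / F:11 / W:13 / P:17 / S:18] → X (4)
X → [W:9 / F:15 / P:21 / S:22] → W (9)
W → [F:20 / S:27 / P:30] → F (20)
F → [S:7 / P:12] → S (7)
S → [P:19] → P (19)
Return P→H: 7.
Total = 4 + 6 + 4 + 9 + 20 + 7 + 19 + 7 = 76.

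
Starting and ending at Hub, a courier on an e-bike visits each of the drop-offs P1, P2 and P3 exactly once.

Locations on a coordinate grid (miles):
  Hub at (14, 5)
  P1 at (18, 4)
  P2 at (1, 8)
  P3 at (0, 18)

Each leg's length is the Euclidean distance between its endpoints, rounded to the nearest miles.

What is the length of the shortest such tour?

There are 3 distinct closed tours to check (reversals are equivalent).
Hub-P1-P2-P3-Hub: 4+17+10+19 = 50
Hub-P1-P3-P2-Hub: 4+23+10+13 = 50
Hub-P2-P1-P3-Hub: 13+17+23+19 = 72
The minimum is 50.
One optimal route: Hub → P1 → P2 → P3 → Hub (or its reverse).

Shortest round trip = 50 miles.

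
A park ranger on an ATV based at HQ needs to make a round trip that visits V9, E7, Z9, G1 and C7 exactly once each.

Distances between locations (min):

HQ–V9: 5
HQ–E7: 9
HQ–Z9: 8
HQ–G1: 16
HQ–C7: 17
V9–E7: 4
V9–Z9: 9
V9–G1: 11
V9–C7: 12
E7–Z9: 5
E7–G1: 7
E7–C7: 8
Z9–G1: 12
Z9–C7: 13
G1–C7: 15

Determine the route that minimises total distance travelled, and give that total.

There are 60 distinct closed tours to check (reversals are equivalent).
HQ → V9 → E7 → Z9 → G1 → C7 → HQ: 5+4+5+12+15+17 = 58
HQ → V9 → E7 → Z9 → C7 → G1 → HQ: 5+4+5+13+15+16 = 58
HQ → V9 → E7 → G1 → Z9 → C7 → HQ: 5+4+7+12+13+17 = 58
HQ → V9 → E7 → G1 → C7 → Z9 → HQ: 5+4+7+15+13+8 = 52
HQ → V9 → E7 → C7 → Z9 → G1 → HQ: 5+4+8+13+12+16 = 58
HQ → V9 → E7 → C7 → G1 → Z9 → HQ: 5+4+8+15+12+8 = 52
HQ → V9 → Z9 → E7 → G1 → C7 → HQ: 5+9+5+7+15+17 = 58
HQ → V9 → Z9 → E7 → C7 → G1 → HQ: 5+9+5+8+15+16 = 58
HQ → V9 → Z9 → G1 → E7 → C7 → HQ: 5+9+12+7+8+17 = 58
HQ → V9 → Z9 → G1 → C7 → E7 → HQ: 5+9+12+15+8+9 = 58
HQ → V9 → Z9 → C7 → E7 → G1 → HQ: 5+9+13+8+7+16 = 58
HQ → V9 → Z9 → C7 → G1 → E7 → HQ: 5+9+13+15+7+9 = 58
HQ → V9 → G1 → E7 → Z9 → C7 → HQ: 5+11+7+5+13+17 = 58
HQ → V9 → G1 → E7 → C7 → Z9 → HQ: 5+11+7+8+13+8 = 52
… (46 more)
The minimum is 52.
One optimal route: HQ → V9 → E7 → G1 → C7 → Z9 → HQ (or its reverse).

Shortest round trip = 52 min.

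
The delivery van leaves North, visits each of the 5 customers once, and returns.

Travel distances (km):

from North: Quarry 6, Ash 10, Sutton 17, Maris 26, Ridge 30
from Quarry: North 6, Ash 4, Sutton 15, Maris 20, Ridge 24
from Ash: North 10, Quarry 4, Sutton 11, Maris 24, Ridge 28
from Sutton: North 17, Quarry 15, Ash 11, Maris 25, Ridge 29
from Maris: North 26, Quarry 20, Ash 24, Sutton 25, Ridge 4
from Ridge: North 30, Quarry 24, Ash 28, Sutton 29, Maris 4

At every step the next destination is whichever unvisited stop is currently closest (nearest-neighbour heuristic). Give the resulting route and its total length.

Total distance 80 km via the nearest-neighbour route North → Quarry → Ash → Sutton → Maris → Ridge → North.

North → [Quarry:6 / Ash:10 / Sutton:17 / Maris:26 / Ridge:30] → Quarry (6)
Quarry → [Ash:4 / Sutton:15 / Maris:20 / Ridge:24] → Ash (4)
Ash → [Sutton:11 / Maris:24 / Ridge:28] → Sutton (11)
Sutton → [Maris:25 / Ridge:29] → Maris (25)
Maris → [Ridge:4] → Ridge (4)
Return Ridge→North: 30.
Total = 6 + 4 + 11 + 25 + 4 + 30 = 80.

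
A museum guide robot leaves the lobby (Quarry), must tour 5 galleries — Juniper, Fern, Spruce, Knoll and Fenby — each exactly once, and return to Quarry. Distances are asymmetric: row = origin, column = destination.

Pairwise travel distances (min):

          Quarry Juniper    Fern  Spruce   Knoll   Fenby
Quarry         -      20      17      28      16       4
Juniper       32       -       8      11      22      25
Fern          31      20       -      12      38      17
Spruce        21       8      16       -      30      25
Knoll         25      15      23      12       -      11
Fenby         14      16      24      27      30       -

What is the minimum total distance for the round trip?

Shortest round trip = 75 min.

Quarry - Juniper - Fern - Spruce - Knoll - Fenby - Quarry: 20+8+12+30+11+14 = 95
Quarry - Juniper - Fern - Spruce - Fenby - Knoll - Quarry: 20+8+12+25+30+25 = 120
Quarry - Juniper - Fern - Knoll - Spruce - Fenby - Quarry: 20+8+38+12+25+14 = 117
Quarry - Juniper - Fern - Knoll - Fenby - Spruce - Quarry: 20+8+38+11+27+21 = 125
Quarry - Juniper - Fern - Fenby - Spruce - Knoll - Quarry: 20+8+17+27+30+25 = 127
Quarry - Juniper - Fern - Fenby - Knoll - Spruce - Quarry: 20+8+17+30+12+21 = 108
Quarry - Juniper - Spruce - Fern - Knoll - Fenby - Quarry: 20+11+16+38+11+14 = 110
Quarry - Juniper - Spruce - Fern - Fenby - Knoll - Quarry: 20+11+16+17+30+25 = 119
Quarry - Juniper - Spruce - Knoll - Fern - Fenby - Quarry: 20+11+30+23+17+14 = 115
Quarry - Juniper - Spruce - Knoll - Fenby - Fern - Quarry: 20+11+30+11+24+31 = 127
Quarry - Juniper - Spruce - Fenby - Fern - Knoll - Quarry: 20+11+25+24+38+25 = 143
Quarry - Juniper - Spruce - Fenby - Knoll - Fern - Quarry: 20+11+25+30+23+31 = 140
Quarry - Juniper - Knoll - Fern - Spruce - Fenby - Quarry: 20+22+23+12+25+14 = 116
Quarry - Juniper - Knoll - Fern - Fenby - Spruce - Quarry: 20+22+23+17+27+21 = 130
… (106 more)
Quarry - Knoll - Spruce - Juniper - Fern - Fenby - Quarry: 16+12+8+8+17+14 = 75  ← best
The minimum is 75.
One optimal route: Quarry → Knoll → Spruce → Juniper → Fern → Fenby → Quarry.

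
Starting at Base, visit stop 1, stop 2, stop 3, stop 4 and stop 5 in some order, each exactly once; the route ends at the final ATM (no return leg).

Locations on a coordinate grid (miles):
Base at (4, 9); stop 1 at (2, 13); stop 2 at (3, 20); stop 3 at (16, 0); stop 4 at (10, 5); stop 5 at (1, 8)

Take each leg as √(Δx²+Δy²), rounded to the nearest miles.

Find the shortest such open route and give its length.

Minimum one-way distance = 40 miles.

There are 5! = 120 possible orderings.
Base → stop 1 → stop 2 → stop 3 → stop 4 → stop 5: 4+7+24+8+9 = 52
Base → stop 1 → stop 2 → stop 3 → stop 5 → stop 4: 4+7+24+17+9 = 61
Base → stop 1 → stop 2 → stop 4 → stop 3 → stop 5: 4+7+17+8+17 = 53
Base → stop 1 → stop 2 → stop 4 → stop 5 → stop 3: 4+7+17+9+17 = 54
Base → stop 1 → stop 2 → stop 5 → stop 3 → stop 4: 4+7+12+17+8 = 48
Base → stop 1 → stop 2 → stop 5 → stop 4 → stop 3: 4+7+12+9+8 = 40
Base → stop 1 → stop 3 → stop 2 → stop 4 → stop 5: 4+19+24+17+9 = 73
Base → stop 1 → stop 3 → stop 2 → stop 5 → stop 4: 4+19+24+12+9 = 68
Base → stop 1 → stop 3 → stop 4 → stop 2 → stop 5: 4+19+8+17+12 = 60
Base → stop 1 → stop 3 → stop 4 → stop 5 → stop 2: 4+19+8+9+12 = 52
Base → stop 1 → stop 3 → stop 5 → stop 2 → stop 4: 4+19+17+12+17 = 69
Base → stop 1 → stop 3 → stop 5 → stop 4 → stop 2: 4+19+17+9+17 = 66
Base → stop 1 → stop 4 → stop 2 → stop 3 → stop 5: 4+11+17+24+17 = 73
Base → stop 1 → stop 4 → stop 2 → stop 5 → stop 3: 4+11+17+12+17 = 61
… (106 more)
The minimum is 40.
One shortest path: Base → stop 1 → stop 2 → stop 5 → stop 4 → stop 3.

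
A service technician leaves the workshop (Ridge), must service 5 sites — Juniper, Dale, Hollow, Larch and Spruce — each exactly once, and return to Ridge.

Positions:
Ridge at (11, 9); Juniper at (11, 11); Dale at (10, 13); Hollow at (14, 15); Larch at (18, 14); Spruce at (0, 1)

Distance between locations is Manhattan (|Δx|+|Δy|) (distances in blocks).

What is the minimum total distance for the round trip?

Minimum total distance: 64 blocks.

With 5 stops there are 5!/2 = 60 distinct round trips (a route and its reverse cost the same).
Ridge → Juniper → Dale → Hollow → Larch → Spruce → Ridge: 2+3+6+5+31+19 = 66
Ridge → Juniper → Dale → Hollow → Spruce → Larch → Ridge: 2+3+6+28+31+12 = 82
Ridge → Juniper → Dale → Larch → Hollow → Spruce → Ridge: 2+3+9+5+28+19 = 66
Ridge → Juniper → Dale → Larch → Spruce → Hollow → Ridge: 2+3+9+31+28+9 = 82
Ridge → Juniper → Dale → Spruce → Hollow → Larch → Ridge: 2+3+22+28+5+12 = 72
Ridge → Juniper → Dale → Spruce → Larch → Hollow → Ridge: 2+3+22+31+5+9 = 72
Ridge → Juniper → Hollow → Dale → Larch → Spruce → Ridge: 2+7+6+9+31+19 = 74
Ridge → Juniper → Hollow → Dale → Spruce → Larch → Ridge: 2+7+6+22+31+12 = 80
Ridge → Juniper → Hollow → Larch → Dale → Spruce → Ridge: 2+7+5+9+22+19 = 64
Ridge → Juniper → Hollow → Larch → Spruce → Dale → Ridge: 2+7+5+31+22+5 = 72
Ridge → Juniper → Hollow → Spruce → Dale → Larch → Ridge: 2+7+28+22+9+12 = 80
Ridge → Juniper → Hollow → Spruce → Larch → Dale → Ridge: 2+7+28+31+9+5 = 82
Ridge → Juniper → Larch → Dale → Hollow → Spruce → Ridge: 2+10+9+6+28+19 = 74
Ridge → Juniper → Larch → Dale → Spruce → Hollow → Ridge: 2+10+9+22+28+9 = 80
… (46 more)
The minimum is 64.
One optimal route: Ridge → Juniper → Hollow → Larch → Dale → Spruce → Ridge (or its reverse).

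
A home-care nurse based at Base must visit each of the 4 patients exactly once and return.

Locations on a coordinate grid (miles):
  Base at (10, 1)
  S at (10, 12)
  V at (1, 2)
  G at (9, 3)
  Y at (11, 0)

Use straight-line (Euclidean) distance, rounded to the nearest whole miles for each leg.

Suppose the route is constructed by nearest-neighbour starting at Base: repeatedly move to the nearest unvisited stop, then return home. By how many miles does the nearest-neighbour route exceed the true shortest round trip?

From Base: Y=1, G=2, V=9, S=11 → choose Y (1).
From Y: G=4, V=10, S=12 → choose G (4).
From G: V=8, S=9 → choose V (8).
From V: S=13 → choose S (13).
NN route Base → Y → G → V → S → Base costs 37.
Optimal: Base → G → S → V → Y → Base costs 35 (by enumerating all 12 distinct tours).
Excess = 37 − 35 = 2.

2 miles longer than the optimal tour.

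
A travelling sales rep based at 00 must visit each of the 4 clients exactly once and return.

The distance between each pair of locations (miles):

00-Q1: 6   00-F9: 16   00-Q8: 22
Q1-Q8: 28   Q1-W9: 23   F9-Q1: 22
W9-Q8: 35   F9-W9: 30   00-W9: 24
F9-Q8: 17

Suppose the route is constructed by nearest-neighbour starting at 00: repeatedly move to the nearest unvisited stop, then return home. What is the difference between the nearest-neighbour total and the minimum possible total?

The nearest-neighbour route is 7 miles longer than optimal.

00: Q1=6, F9=16, Q8=22, W9=24 ⇒ Q1
Q1: F9=22, W9=23, Q8=28 ⇒ F9
F9: Q8=17, W9=30 ⇒ Q8
Q8: W9=35 ⇒ W9
NN route 00 → Q1 → F9 → Q8 → W9 → 00 costs 104.
Optimal: 00 → F9 → Q8 → W9 → Q1 → 00 costs 97 (by enumerating all 12 distinct tours).
Excess = 104 − 97 = 7.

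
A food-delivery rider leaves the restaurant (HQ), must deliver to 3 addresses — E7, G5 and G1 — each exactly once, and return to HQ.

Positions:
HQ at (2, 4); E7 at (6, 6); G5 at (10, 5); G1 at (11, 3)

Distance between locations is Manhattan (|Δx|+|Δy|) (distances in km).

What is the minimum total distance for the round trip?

There are 3 distinct closed tours to check (reversals are equivalent).
HQ - E7 - G5 - G1 - HQ: 6+5+3+10 = 24
HQ - E7 - G1 - G5 - HQ: 6+8+3+9 = 26
HQ - G5 - E7 - G1 - HQ: 9+5+8+10 = 32
The minimum is 24.
One optimal route: HQ → E7 → G5 → G1 → HQ (or its reverse).

Minimum total distance: 24 km.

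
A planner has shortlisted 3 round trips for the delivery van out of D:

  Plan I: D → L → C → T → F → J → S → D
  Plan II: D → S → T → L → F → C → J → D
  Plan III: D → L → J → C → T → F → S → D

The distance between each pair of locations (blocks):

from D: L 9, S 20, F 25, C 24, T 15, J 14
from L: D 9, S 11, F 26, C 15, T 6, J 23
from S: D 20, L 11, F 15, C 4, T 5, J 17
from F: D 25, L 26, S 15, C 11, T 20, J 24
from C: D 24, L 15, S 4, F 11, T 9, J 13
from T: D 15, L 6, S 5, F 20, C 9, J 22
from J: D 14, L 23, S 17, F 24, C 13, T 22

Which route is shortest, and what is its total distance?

Plan I: 9 + 15 + 9 + 20 + 24 + 17 + 20 = 114
Plan II: 20 + 5 + 6 + 26 + 11 + 13 + 14 = 95
Plan III: 9 + 23 + 13 + 9 + 20 + 15 + 20 = 109

95 blocks — Plan II is the shortest.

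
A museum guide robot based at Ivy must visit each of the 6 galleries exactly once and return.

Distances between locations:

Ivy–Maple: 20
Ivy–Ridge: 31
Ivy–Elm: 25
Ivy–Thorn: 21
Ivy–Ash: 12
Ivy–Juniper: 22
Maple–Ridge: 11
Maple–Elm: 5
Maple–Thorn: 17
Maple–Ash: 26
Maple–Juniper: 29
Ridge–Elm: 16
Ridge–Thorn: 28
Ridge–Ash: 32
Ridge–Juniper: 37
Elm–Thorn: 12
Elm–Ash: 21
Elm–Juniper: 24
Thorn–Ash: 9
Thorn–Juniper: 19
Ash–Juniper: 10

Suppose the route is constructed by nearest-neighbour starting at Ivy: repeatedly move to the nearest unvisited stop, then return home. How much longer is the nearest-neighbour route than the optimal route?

Ivy: Ash=12, Maple=20, Thorn=21, Juniper=22, Elm=25, Ridge=31 ⇒ Ash
Ash: Thorn=9, Juniper=10, Elm=21, Maple=26, Ridge=32 ⇒ Thorn
Thorn: Elm=12, Maple=17, Juniper=19, Ridge=28 ⇒ Elm
Elm: Maple=5, Ridge=16, Juniper=24 ⇒ Maple
Maple: Ridge=11, Juniper=29 ⇒ Ridge
Ridge: Juniper=37 ⇒ Juniper
NN route Ivy → Ash → Thorn → Elm → Maple → Ridge → Juniper → Ivy costs 108.
Optimal: Ivy → Maple → Ridge → Elm → Thorn → Ash → Juniper → Ivy costs 100 (by enumerating all 360 distinct tours).
Excess = 108 − 100 = 8.

The nearest-neighbour route is 8 longer than optimal.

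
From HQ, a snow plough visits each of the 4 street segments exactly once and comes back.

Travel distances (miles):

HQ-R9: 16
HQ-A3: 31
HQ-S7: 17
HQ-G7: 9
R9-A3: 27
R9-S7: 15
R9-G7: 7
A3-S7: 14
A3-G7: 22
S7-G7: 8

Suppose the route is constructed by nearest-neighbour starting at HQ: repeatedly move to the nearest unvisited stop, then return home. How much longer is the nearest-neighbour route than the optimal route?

Excess over optimum: 2 miles.

HQ: G7=9, R9=16, S7=17, A3=31 ⇒ G7
G7: R9=7, S7=8, A3=22 ⇒ R9
R9: S7=15, A3=27 ⇒ S7
S7: A3=14 ⇒ A3
NN route HQ → G7 → R9 → S7 → A3 → HQ costs 76.
Optimal: HQ → R9 → A3 → S7 → G7 → HQ costs 74 (by enumerating all 12 distinct tours).
Excess = 76 − 74 = 2.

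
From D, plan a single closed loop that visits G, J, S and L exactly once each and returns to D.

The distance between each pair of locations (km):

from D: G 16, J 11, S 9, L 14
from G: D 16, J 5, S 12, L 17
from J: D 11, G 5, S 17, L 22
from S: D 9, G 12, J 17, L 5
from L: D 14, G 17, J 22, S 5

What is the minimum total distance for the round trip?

D - G - J - S - L - D: 16+5+17+5+14 = 57
D - G - J - L - S - D: 16+5+22+5+9 = 57
D - G - S - J - L - D: 16+12+17+22+14 = 81
D - G - S - L - J - D: 16+12+5+22+11 = 66
D - G - L - J - S - D: 16+17+22+17+9 = 81
D - G - L - S - J - D: 16+17+5+17+11 = 66
D - J - G - S - L - D: 11+5+12+5+14 = 47
D - J - G - L - S - D: 11+5+17+5+9 = 47
D - J - S - G - L - D: 11+17+12+17+14 = 71
D - J - L - G - S - D: 11+22+17+12+9 = 71
D - S - G - J - L - D: 9+12+5+22+14 = 62
D - S - J - G - L - D: 9+17+5+17+14 = 62
The minimum is 47.
One optimal route: D → J → G → S → L → D (or its reverse).

Shortest round trip = 47 km.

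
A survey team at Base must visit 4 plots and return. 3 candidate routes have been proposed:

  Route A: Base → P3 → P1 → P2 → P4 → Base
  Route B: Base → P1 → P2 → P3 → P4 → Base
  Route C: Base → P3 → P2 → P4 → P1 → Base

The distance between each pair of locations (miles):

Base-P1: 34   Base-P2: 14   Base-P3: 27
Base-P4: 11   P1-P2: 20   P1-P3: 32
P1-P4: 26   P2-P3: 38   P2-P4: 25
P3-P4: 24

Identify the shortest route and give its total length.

Route A: 27 + 32 + 20 + 25 + 11 = 115
Route B: 34 + 20 + 38 + 24 + 11 = 127
Route C: 27 + 38 + 25 + 26 + 34 = 150

115 miles — Route A is the shortest.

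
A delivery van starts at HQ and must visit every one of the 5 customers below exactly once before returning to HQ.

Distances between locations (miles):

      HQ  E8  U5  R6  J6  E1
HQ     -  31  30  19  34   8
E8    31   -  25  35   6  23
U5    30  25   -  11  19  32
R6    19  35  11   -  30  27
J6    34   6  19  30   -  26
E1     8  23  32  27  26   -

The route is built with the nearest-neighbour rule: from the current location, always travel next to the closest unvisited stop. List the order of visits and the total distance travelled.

Nearest-neighbour total = 86 miles; route HQ → E1 → E8 → J6 → U5 → R6 → HQ.

At HQ the remaining stops are E1 8, R6 19, U5 30, E8 31, J6 34; go to E1.
At E1 the remaining stops are E8 23, J6 26, R6 27, U5 32; go to E8.
At E8 the remaining stops are J6 6, U5 25, R6 35; go to J6.
At J6 the remaining stops are U5 19, R6 30; go to U5.
At U5 the remaining stops are R6 11; go to R6.
Return R6→HQ: 19.
Total = 8 + 23 + 6 + 19 + 11 + 19 = 86.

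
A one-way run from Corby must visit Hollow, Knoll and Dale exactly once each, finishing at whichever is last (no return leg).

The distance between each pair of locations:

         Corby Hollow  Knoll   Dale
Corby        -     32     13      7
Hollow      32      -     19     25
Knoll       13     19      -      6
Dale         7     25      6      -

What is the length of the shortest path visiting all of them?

There are 3! = 6 possible orderings.
Corby → Hollow → Knoll → Dale: 32+19+6 = 57
Corby → Hollow → Dale → Knoll: 32+25+6 = 63
Corby → Knoll → Hollow → Dale: 13+19+25 = 57
Corby → Knoll → Dale → Hollow: 13+6+25 = 44
Corby → Dale → Hollow → Knoll: 7+25+19 = 51
Corby → Dale → Knoll → Hollow: 7+6+19 = 32
The minimum is 32.
One shortest path: Corby → Dale → Knoll → Hollow.

32 — the minimum one-way total.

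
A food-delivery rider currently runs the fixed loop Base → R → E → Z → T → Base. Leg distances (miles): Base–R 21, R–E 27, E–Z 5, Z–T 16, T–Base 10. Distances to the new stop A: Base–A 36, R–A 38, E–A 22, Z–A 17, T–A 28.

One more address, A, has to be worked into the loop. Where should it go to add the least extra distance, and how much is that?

Insertion cost between consecutive stops i–j is d(i,A) + d(A,j) − d(i,j):
  between Base and R: 36 + 38 − 21 = 53
  between R and E: 38 + 22 − 27 = 33
  between E and Z: 22 + 17 − 5 = 34
  between Z and T: 17 + 28 − 16 = 29
  between T and Base: 28 + 36 − 10 = 54
Cheapest insertion is between Z and T, adding 29.
New total = 79 + 29 = 108.

Adding 29 miles by placing A on the Z–T leg.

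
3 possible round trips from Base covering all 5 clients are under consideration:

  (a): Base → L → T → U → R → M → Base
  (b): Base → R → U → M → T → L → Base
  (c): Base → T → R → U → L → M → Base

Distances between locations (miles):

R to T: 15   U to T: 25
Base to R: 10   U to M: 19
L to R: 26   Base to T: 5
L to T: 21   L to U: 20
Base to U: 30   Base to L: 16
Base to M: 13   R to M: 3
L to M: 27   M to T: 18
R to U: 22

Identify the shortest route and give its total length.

Shortest is (a), total 100 miles.

(a): 16 + 21 + 25 + 22 + 3 + 13 = 100
(b): 10 + 22 + 19 + 18 + 21 + 16 = 106
(c): 5 + 15 + 22 + 20 + 27 + 13 = 102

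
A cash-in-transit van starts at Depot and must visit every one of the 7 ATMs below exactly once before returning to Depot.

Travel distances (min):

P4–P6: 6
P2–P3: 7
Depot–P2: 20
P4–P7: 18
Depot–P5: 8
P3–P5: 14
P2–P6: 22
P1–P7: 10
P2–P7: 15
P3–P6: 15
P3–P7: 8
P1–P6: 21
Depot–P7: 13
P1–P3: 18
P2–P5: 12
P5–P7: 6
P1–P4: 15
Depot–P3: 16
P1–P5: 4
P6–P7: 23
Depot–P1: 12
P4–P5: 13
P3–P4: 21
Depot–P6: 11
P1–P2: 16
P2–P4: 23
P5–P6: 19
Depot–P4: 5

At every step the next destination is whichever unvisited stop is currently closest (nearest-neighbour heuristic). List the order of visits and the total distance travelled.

Nearest-neighbour total = 72 min; route Depot → P4 → P6 → P3 → P2 → P5 → P1 → P7 → Depot.

Depot → [P4:5 / P5:8 / P6:11 / P1:12 / P7:13 / P3:16 / P2:20] → P4 (5)
P4 → [P6:6 / P5:13 / P1:15 / P7:18 / P3:21 / P2:23] → P6 (6)
P6 → [P3:15 / P5:19 / P1:21 / P2:22 / P7:23] → P3 (15)
P3 → [P2:7 / P7:8 / P5:14 / P1:18] → P2 (7)
P2 → [P5:12 / P7:15 / P1:16] → P5 (12)
P5 → [P1:4 / P7:6] → P1 (4)
P1 → [P7:10] → P7 (10)
Return P7→Depot: 13.
Total = 5 + 6 + 15 + 7 + 12 + 4 + 10 + 13 = 72.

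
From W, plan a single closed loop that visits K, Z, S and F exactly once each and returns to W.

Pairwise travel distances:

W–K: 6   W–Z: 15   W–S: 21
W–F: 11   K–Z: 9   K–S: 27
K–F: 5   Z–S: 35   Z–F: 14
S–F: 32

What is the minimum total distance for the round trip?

81 — the shortest possible round trip.

With 4 stops there are 4!/2 = 12 distinct round trips (a route and its reverse cost the same).
W → K → Z → S → F → W: 6+9+35+32+11 = 93
W → K → Z → F → S → W: 6+9+14+32+21 = 82
W → K → S → Z → F → W: 6+27+35+14+11 = 93
W → K → S → F → Z → W: 6+27+32+14+15 = 94
W → K → F → Z → S → W: 6+5+14+35+21 = 81
W → K → F → S → Z → W: 6+5+32+35+15 = 93
W → Z → K → S → F → W: 15+9+27+32+11 = 94
W → Z → K → F → S → W: 15+9+5+32+21 = 82
W → Z → S → K → F → W: 15+35+27+5+11 = 93
W → Z → F → K → S → W: 15+14+5+27+21 = 82
W → S → K → Z → F → W: 21+27+9+14+11 = 82
W → S → Z → K → F → W: 21+35+9+5+11 = 81
The minimum is 81.
One optimal route: W → K → F → Z → S → W (or its reverse).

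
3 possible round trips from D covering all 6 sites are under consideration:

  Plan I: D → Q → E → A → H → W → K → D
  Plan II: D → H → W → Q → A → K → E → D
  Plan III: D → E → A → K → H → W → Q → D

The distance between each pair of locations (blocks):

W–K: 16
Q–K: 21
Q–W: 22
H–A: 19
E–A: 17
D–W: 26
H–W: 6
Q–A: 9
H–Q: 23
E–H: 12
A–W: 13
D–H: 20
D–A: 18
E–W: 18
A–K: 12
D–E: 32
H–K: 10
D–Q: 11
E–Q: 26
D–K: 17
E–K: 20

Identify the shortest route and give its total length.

Shortest is Plan III, total 110 blocks.

Plan I: 11 + 26 + 17 + 19 + 6 + 16 + 17 = 112
Plan II: 20 + 6 + 22 + 9 + 12 + 20 + 32 = 121
Plan III: 32 + 17 + 12 + 10 + 6 + 22 + 11 = 110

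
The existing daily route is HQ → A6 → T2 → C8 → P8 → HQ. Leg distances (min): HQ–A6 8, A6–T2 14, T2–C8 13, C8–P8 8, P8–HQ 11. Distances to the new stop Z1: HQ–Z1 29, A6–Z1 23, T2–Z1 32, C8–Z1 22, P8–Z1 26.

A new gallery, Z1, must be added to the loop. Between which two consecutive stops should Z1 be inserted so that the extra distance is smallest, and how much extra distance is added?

Insertion cost between consecutive stops i–j is d(i,Z1) + d(Z1,j) − d(i,j):
  between HQ and A6: 29 + 23 − 8 = 44
  between A6 and T2: 23 + 32 − 14 = 41
  between T2 and C8: 32 + 22 − 13 = 41
  between C8 and P8: 22 + 26 − 8 = 40
  between P8 and HQ: 26 + 29 − 11 = 44
Cheapest insertion is between C8 and P8, adding 40.
New total = 54 + 40 = 94.

+40 min — insert Z1 between C8 and P8.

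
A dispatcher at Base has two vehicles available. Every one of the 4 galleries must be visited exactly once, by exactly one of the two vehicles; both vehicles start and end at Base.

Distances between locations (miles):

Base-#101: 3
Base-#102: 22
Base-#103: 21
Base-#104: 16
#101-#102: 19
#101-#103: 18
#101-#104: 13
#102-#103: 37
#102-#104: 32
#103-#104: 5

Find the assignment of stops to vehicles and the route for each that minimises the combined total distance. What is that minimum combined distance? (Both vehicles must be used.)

86 miles — the smallest possible combined total.

There are 2^3 − 1 = 7 ways to divide the 4 stops into two non-empty groups. For each, the best each vehicle can do is its own shortest tour through its group:
  {#101} + {#102, #103, #104}: 6 + 80 = 86
  {#102} + {#101, #103, #104}: 44 + 42 = 86
  {#101, #102} + {#103, #104}: 44 + 42 = 86
  {#103} + {#101, #102, #104}: 42 + 70 = 112
  {#101, #103} + {#102, #104}: 42 + 70 = 112
  {#102, #103} + {#101, #104}: 80 + 32 = 112
  … (7 splits in total)
Best: vehicle 1 Base → #101 → Base = 6; vehicle 2 Base → #102 → #103 → #104 → Base = 80; combined 86.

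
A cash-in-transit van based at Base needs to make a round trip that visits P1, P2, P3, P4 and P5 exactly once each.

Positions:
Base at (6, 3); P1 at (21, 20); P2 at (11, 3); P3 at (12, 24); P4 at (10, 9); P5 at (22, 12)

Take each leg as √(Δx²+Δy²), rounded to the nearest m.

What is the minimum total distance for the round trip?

59 m — the shortest possible round trip.

There are 60 distinct closed tours to check (reversals are equivalent).
Base→P1→P2→P3→P4→P5→Base: 23+20+21+15+12+18 = 109
Base→P1→P2→P3→P5→P4→Base: 23+20+21+16+12+7 = 99
Base→P1→P2→P4→P3→P5→Base: 23+20+6+15+16+18 = 98
Base→P1→P2→P4→P5→P3→Base: 23+20+6+12+16+22 = 99
Base→P1→P2→P5→P3→P4→Base: 23+20+14+16+15+7 = 95
Base→P1→P2→P5→P4→P3→Base: 23+20+14+12+15+22 = 106
Base→P1→P3→P2→P4→P5→Base: 23+10+21+6+12+18 = 90
Base→P1→P3→P2→P5→P4→Base: 23+10+21+14+12+7 = 87
Base→P1→P3→P4→P2→P5→Base: 23+10+15+6+14+18 = 86
Base→P1→P3→P4→P5→P2→Base: 23+10+15+12+14+5 = 79
Base→P1→P3→P5→P2→P4→Base: 23+10+16+14+6+7 = 76
Base→P1→P3→P5→P4→P2→Base: 23+10+16+12+6+5 = 72
Base→P1→P4→P2→P3→P5→Base: 23+16+6+21+16+18 = 100
Base→P1→P4→P2→P5→P3→Base: 23+16+6+14+16+22 = 97
… (46 more)
Base→P2→P5→P1→P3→P4→Base: 5+14+8+10+15+7 = 59  ← best
The minimum is 59.
One optimal route: Base → P2 → P5 → P1 → P3 → P4 → Base (or its reverse).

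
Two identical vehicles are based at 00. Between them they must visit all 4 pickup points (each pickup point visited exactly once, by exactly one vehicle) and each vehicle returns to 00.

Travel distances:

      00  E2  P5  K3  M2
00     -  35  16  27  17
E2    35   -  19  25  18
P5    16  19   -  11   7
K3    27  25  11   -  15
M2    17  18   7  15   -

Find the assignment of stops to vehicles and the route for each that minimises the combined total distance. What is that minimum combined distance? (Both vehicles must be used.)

119 — the smallest possible combined total.

There are 2^3 − 1 = 7 ways to divide the 4 stops into two non-empty groups. For each, the best each vehicle can do is its own shortest tour through its group:
  {E2} + {P5, K3, M2}: 70 + 59 = 129
  {P5} + {E2, K3, M2}: 32 + 87 = 119
  {E2, P5} + {K3, M2}: 70 + 59 = 129
  {K3} + {E2, P5, M2}: 54 + 70 = 124
  {E2, K3} + {P5, M2}: 87 + 40 = 127
  {P5, K3} + {E2, M2}: 54 + 70 = 124
  … (7 splits in total)
Best: vehicle 1 00 → P5 → 00 = 32; vehicle 2 00 → K3 → E2 → M2 → 00 = 87; combined 119.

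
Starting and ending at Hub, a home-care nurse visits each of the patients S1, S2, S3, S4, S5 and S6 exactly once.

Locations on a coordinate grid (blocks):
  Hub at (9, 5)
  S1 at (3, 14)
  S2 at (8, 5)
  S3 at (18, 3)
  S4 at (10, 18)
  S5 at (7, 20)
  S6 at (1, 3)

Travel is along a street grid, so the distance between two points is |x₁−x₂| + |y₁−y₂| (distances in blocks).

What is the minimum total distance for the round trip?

Shortest round trip = 72 blocks.

Hub-S1-S2-S3-S4-S5-S6-Hub: 15+14+12+23+5+23+10 = 102
Hub-S1-S2-S3-S4-S6-S5-Hub: 15+14+12+23+24+23+17 = 128
Hub-S1-S2-S3-S5-S4-S6-Hub: 15+14+12+28+5+24+10 = 108
Hub-S1-S2-S3-S5-S6-S4-Hub: 15+14+12+28+23+24+14 = 130
Hub-S1-S2-S3-S6-S4-S5-Hub: 15+14+12+17+24+5+17 = 104
Hub-S1-S2-S3-S6-S5-S4-Hub: 15+14+12+17+23+5+14 = 100
Hub-S1-S2-S4-S3-S5-S6-Hub: 15+14+15+23+28+23+10 = 128
Hub-S1-S2-S4-S3-S6-S5-Hub: 15+14+15+23+17+23+17 = 124
… (352 more)
Hub-S2-S3-S6-S1-S5-S4-Hub: 1+12+17+13+10+5+14 = 72  ← best
The minimum is 72.
One optimal route: Hub → S2 → S3 → S6 → S1 → S5 → S4 → Hub (or its reverse).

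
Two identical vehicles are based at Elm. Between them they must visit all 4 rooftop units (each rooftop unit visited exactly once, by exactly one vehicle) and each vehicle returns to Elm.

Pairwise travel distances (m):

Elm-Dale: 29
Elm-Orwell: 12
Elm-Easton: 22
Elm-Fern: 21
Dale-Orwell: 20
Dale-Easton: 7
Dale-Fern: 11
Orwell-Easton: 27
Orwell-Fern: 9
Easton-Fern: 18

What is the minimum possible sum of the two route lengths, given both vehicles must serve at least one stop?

Minimum combined distance: 85 m.

Check every non-empty split of the stops between the two vehicles; for each half take its own optimal tour:
  {Dale} + {Orwell, Easton, Fern}: 58 + 61 = 119
  {Orwell} + {Dale, Easton, Fern}: 24 + 61 = 85
  {Dale, Orwell} + {Easton, Fern}: 61 + 61 = 122
  {Easton} + {Dale, Orwell, Fern}: 44 + 61 = 105
  {Dale, Easton} + {Orwell, Fern}: 58 + 42 = 100
  {Orwell, Easton} + {Dale, Fern}: 61 + 61 = 122
  … (7 splits in total)
Best: vehicle 1 Elm → Orwell → Elm = 24; vehicle 2 Elm → Easton → Dale → Fern → Elm = 61; combined 85.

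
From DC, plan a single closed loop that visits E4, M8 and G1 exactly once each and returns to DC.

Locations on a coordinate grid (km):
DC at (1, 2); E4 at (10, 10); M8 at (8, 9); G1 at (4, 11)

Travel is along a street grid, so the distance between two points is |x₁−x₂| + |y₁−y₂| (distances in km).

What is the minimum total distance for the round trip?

DC - E4 - M8 - G1 - DC: 17+3+6+12 = 38
DC - E4 - G1 - M8 - DC: 17+7+6+14 = 44
DC - M8 - E4 - G1 - DC: 14+3+7+12 = 36
The minimum is 36.
One optimal route: DC → M8 → E4 → G1 → DC (or its reverse).

Shortest round trip = 36 km.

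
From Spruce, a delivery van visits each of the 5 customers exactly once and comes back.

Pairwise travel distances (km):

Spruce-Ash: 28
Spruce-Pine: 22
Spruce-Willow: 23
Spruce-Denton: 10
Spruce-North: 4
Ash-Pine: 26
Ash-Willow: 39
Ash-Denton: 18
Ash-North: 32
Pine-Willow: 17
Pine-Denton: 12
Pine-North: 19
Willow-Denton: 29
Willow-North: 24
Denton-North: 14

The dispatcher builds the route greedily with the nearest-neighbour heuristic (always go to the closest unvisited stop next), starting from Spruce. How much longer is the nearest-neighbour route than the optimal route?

The nearest-neighbour route is 15 km longer than optimal.

Spruce: North=4, Denton=10, Pine=22, Willow=23, Ash=28 ⇒ North
North: Denton=14, Pine=19, Willow=24, Ash=32 ⇒ Denton
Denton: Pine=12, Ash=18, Willow=29 ⇒ Pine
Pine: Willow=17, Ash=26 ⇒ Willow
Willow: Ash=39 ⇒ Ash
NN route Spruce → North → Denton → Pine → Willow → Ash → Spruce costs 114.
Optimal: Spruce → Denton → Ash → Pine → Willow → North → Spruce costs 99 (by enumerating all 60 distinct tours).
Excess = 114 − 99 = 15.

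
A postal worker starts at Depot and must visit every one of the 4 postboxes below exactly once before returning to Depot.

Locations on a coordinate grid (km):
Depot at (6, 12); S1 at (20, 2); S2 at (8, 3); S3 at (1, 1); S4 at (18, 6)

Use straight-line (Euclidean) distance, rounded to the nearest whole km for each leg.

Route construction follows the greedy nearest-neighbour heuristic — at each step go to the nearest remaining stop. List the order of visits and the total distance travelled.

Depot → [S2:9 / S3:12 / S4:13 / S1:17] → S2 (9)
S2 → [S3:7 / S4:10 / S1:12] → S3 (7)
S3 → [S4:18 / S1:19] → S4 (18)
S4 → [S1:4] → S1 (4)
Return S1→Depot: 17.
Total = 9 + 7 + 18 + 4 + 17 = 55.

55 km along Depot → S2 → S3 → S4 → S1 → Depot.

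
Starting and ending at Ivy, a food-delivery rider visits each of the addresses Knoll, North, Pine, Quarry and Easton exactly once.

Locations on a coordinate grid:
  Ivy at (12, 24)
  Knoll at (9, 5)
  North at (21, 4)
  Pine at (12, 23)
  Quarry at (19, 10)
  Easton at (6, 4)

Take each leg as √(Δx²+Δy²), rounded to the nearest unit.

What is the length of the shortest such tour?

Minimum total distance: 58.

With 5 stops there are 5!/2 = 60 distinct round trips (a route and its reverse cost the same).
Ivy → Knoll → North → Pine → Quarry → Easton → Ivy: 19+12+21+15+14+21 = 102
Ivy → Knoll → North → Pine → Easton → Quarry → Ivy: 19+12+21+20+14+16 = 102
Ivy → Knoll → North → Quarry → Pine → Easton → Ivy: 19+12+6+15+20+21 = 93
Ivy → Knoll → North → Quarry → Easton → Pine → Ivy: 19+12+6+14+20+1 = 72
Ivy → Knoll → North → Easton → Pine → Quarry → Ivy: 19+12+15+20+15+16 = 97
Ivy → Knoll → North → Easton → Quarry → Pine → Ivy: 19+12+15+14+15+1 = 76
Ivy → Knoll → Pine → North → Quarry → Easton → Ivy: 19+18+21+6+14+21 = 99
Ivy → Knoll → Pine → North → Easton → Quarry → Ivy: 19+18+21+15+14+16 = 103
Ivy → Knoll → Pine → Quarry → North → Easton → Ivy: 19+18+15+6+15+21 = 94
Ivy → Knoll → Pine → Quarry → Easton → North → Ivy: 19+18+15+14+15+22 = 103
Ivy → Knoll → Pine → Easton → North → Quarry → Ivy: 19+18+20+15+6+16 = 94
Ivy → Knoll → Pine → Easton → Quarry → North → Ivy: 19+18+20+14+6+22 = 99
Ivy → Knoll → Quarry → North → Pine → Easton → Ivy: 19+11+6+21+20+21 = 98
Ivy → Knoll → Quarry → North → Easton → Pine → Ivy: 19+11+6+15+20+1 = 72
… (46 more)
Ivy → Pine → Quarry → North → Knoll → Easton → Ivy: 1+15+6+12+3+21 = 58  ← best
The minimum is 58.
One optimal route: Ivy → Pine → Quarry → North → Knoll → Easton → Ivy (or its reverse).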